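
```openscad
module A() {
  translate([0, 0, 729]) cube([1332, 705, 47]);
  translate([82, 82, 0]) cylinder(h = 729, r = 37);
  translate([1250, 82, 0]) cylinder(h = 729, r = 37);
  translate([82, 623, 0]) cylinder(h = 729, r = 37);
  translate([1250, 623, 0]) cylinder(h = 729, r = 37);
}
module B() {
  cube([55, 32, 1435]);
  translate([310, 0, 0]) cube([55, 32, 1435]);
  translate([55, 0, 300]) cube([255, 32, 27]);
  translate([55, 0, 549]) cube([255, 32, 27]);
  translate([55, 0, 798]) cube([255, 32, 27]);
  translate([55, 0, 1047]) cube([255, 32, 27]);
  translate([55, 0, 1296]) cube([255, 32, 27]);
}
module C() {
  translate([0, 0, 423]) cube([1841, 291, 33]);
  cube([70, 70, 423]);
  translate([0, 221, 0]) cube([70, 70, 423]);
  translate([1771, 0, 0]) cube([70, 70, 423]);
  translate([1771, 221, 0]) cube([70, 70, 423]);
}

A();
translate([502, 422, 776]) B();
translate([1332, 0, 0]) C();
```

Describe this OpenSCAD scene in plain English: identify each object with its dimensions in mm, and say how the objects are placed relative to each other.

A is a table: top 1332 mm (x) × 705 mm (y), 47 mm thick, upper face at z = 776 mm, on four round legs of 74 mm diameter, each leg's bounding box inset 45 mm from the nearest pair of top edges, running from z = 0 to the bottom of the top.

B is a wooden ladder with two side rails of 55×32 mm section and 1435 mm height, set 365 mm apart overall. Between them run 5 rectangular rungs (32 mm deep, 27 mm thick), front faces flush with the rails' −y face. The bottom of the first rung is 300 mm above the floor and each subsequent rung is 249 mm higher than the one below.

C is a bench: a 1841×291 mm seat slab, 33 mm thick, top at z = 456 mm, on four 70×70 mm square legs flush with the seat corners and standing on z = 0.

The ladder is on top of the table. The bench is against the table's +x side, with their −y faces flush.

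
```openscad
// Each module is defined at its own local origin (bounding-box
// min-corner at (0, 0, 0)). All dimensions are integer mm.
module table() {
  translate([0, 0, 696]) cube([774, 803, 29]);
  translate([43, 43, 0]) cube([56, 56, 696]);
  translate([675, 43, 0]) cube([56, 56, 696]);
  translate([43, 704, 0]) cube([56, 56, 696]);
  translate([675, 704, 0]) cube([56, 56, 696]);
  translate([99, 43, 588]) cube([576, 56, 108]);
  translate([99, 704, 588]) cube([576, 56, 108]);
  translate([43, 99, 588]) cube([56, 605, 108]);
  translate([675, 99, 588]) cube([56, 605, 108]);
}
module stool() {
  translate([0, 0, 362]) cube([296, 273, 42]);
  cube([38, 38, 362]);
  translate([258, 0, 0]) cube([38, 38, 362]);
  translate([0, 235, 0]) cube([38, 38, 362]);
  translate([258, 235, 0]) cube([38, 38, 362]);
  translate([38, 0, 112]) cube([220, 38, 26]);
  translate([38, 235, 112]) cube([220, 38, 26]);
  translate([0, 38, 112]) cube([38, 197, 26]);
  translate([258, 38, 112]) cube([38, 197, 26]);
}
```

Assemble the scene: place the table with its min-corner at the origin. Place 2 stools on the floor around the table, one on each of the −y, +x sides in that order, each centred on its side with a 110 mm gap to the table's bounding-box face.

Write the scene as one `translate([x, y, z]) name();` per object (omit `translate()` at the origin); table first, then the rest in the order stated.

table();
translate([239, -383, 0]) stool();
translate([884, 265, 0]) stool();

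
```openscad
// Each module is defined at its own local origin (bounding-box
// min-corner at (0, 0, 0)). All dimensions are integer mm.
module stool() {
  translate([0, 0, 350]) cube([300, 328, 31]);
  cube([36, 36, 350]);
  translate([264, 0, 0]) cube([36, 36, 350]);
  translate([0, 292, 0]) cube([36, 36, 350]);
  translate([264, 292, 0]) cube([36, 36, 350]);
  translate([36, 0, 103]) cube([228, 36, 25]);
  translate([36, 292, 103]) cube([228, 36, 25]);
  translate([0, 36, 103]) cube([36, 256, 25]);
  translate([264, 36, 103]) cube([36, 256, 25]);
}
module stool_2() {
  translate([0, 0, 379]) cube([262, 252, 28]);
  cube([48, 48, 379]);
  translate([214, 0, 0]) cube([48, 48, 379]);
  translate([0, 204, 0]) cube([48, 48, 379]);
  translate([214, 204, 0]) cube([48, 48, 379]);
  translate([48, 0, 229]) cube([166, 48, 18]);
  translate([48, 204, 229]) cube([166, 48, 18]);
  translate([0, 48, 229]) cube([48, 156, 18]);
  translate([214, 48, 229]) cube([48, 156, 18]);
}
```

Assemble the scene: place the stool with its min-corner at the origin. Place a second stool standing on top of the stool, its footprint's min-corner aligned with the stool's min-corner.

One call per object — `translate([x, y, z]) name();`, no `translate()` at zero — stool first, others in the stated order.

stool();
translate([0, 0, 381]) stool_2();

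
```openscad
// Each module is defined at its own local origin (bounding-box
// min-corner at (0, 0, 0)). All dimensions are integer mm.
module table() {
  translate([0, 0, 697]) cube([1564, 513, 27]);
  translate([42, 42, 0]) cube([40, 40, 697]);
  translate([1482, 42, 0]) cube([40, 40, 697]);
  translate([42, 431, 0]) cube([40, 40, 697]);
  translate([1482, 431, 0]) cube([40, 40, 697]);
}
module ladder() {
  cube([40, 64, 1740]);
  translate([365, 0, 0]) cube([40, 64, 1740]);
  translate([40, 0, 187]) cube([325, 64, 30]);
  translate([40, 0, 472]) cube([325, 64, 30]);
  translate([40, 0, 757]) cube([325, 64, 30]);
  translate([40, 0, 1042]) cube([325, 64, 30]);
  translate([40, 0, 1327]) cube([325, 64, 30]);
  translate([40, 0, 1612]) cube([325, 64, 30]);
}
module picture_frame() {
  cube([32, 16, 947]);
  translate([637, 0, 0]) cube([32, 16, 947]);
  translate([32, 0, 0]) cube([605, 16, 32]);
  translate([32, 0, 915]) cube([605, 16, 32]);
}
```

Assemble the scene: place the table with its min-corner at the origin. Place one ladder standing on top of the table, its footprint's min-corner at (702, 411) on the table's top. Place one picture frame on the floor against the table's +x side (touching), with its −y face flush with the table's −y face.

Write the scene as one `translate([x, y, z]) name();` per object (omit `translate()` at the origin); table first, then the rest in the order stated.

table();
translate([702, 411, 724]) ladder();
translate([1564, 0, 0]) picture_frame();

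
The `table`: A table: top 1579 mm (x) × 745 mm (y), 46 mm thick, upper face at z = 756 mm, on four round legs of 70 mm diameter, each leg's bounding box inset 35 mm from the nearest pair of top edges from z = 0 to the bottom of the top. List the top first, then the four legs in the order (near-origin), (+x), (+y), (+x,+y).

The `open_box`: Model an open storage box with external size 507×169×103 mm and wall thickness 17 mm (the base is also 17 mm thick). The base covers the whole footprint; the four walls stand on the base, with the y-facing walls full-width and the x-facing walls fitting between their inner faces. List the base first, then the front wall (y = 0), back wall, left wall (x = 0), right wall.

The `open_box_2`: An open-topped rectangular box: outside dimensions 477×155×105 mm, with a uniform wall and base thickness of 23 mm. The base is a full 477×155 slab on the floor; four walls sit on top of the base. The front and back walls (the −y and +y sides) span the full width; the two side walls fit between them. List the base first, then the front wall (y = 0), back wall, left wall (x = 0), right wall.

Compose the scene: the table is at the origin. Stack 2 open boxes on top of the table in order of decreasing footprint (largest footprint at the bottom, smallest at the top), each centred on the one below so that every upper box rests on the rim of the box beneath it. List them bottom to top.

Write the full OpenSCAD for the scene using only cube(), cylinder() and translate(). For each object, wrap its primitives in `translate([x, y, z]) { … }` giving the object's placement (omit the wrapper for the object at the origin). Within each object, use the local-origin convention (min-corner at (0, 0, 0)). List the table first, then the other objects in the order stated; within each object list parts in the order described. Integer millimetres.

translate([0, 0, 710]) cube([1579, 745, 46]);
translate([70, 70, 0]) cylinder(h = 710, r = 35);
translate([1509, 70, 0]) cylinder(h = 710, r = 35);
translate([70, 675, 0]) cylinder(h = 710, r = 35);
translate([1509, 675, 0]) cylinder(h = 710, r = 35);
translate([536, 288, 756]) {
  cube([507, 169, 17]);
  translate([0, 0, 17]) cube([507, 17, 86]);
  translate([0, 152, 17]) cube([507, 17, 86]);
  translate([0, 17, 17]) cube([17, 135, 86]);
  translate([490, 17, 17]) cube([17, 135, 86]);
}
translate([551, 295, 859]) {
  cube([477, 155, 23]);
  translate([0, 0, 23]) cube([477, 23, 82]);
  translate([0, 132, 23]) cube([477, 23, 82]);
  translate([0, 23, 23]) cube([23, 109, 82]);
  translate([454, 23, 23]) cube([23, 109, 82]);
}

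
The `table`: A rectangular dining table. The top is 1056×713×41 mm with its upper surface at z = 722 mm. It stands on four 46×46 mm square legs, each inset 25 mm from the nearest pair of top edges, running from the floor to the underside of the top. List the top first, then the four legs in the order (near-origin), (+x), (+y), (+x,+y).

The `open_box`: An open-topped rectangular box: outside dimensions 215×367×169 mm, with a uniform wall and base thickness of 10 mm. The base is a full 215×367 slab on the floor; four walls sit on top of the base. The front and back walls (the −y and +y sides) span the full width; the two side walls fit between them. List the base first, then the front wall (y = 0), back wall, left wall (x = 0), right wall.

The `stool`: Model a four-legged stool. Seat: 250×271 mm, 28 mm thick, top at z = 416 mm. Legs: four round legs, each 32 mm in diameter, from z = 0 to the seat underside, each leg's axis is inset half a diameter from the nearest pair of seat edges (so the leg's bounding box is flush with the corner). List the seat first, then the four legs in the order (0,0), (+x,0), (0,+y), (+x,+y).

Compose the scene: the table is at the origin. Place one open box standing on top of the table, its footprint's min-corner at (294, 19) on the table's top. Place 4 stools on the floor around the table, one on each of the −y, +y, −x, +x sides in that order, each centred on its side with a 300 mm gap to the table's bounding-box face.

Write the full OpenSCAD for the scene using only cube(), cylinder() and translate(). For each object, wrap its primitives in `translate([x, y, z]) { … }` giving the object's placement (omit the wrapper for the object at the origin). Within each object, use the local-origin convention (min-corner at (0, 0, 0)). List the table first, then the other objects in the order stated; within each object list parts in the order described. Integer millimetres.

translate([0, 0, 681]) cube([1056, 713, 41]);
translate([25, 25, 0]) cube([46, 46, 681]);
translate([985, 25, 0]) cube([46, 46, 681]);
translate([25, 642, 0]) cube([46, 46, 681]);
translate([985, 642, 0]) cube([46, 46, 681]);
translate([294, 19, 722]) {
  cube([215, 367, 10]);
  translate([0, 0, 10]) cube([215, 10, 159]);
  translate([0, 357, 10]) cube([215, 10, 159]);
  translate([0, 10, 10]) cube([10, 347, 159]);
  translate([205, 10, 10]) cube([10, 347, 159]);
}
translate([403, -571, 0]) {
  translate([0, 0, 388]) cube([250, 271, 28]);
  translate([16, 16, 0]) cylinder(h = 388, r = 16);
  translate([234, 16, 0]) cylinder(h = 388, r = 16);
  translate([16, 255, 0]) cylinder(h = 388, r = 16);
  translate([234, 255, 0]) cylinder(h = 388, r = 16);
}
translate([403, 1013, 0]) {
  translate([0, 0, 388]) cube([250, 271, 28]);
  translate([16, 16, 0]) cylinder(h = 388, r = 16);
  translate([234, 16, 0]) cylinder(h = 388, r = 16);
  translate([16, 255, 0]) cylinder(h = 388, r = 16);
  translate([234, 255, 0]) cylinder(h = 388, r = 16);
}
translate([-550, 221, 0]) {
  translate([0, 0, 388]) cube([250, 271, 28]);
  translate([16, 16, 0]) cylinder(h = 388, r = 16);
  translate([234, 16, 0]) cylinder(h = 388, r = 16);
  translate([16, 255, 0]) cylinder(h = 388, r = 16);
  translate([234, 255, 0]) cylinder(h = 388, r = 16);
}
translate([1356, 221, 0]) {
  translate([0, 0, 388]) cube([250, 271, 28]);
  translate([16, 16, 0]) cylinder(h = 388, r = 16);
  translate([234, 16, 0]) cylinder(h = 388, r = 16);
  translate([16, 255, 0]) cylinder(h = 388, r = 16);
  translate([234, 255, 0]) cylinder(h = 388, r = 16);
}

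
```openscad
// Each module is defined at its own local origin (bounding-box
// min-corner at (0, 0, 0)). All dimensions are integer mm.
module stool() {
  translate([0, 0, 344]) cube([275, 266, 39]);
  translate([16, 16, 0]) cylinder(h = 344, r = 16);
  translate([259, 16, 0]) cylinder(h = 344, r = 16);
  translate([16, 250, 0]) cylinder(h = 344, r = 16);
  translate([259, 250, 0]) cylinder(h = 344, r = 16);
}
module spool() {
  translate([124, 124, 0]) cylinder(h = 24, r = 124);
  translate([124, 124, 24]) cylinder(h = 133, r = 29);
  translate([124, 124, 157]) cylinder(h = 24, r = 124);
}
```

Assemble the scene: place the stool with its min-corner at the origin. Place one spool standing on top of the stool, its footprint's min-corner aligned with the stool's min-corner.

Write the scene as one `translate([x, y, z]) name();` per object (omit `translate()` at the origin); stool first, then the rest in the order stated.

stool();
translate([0, 0, 383]) spool();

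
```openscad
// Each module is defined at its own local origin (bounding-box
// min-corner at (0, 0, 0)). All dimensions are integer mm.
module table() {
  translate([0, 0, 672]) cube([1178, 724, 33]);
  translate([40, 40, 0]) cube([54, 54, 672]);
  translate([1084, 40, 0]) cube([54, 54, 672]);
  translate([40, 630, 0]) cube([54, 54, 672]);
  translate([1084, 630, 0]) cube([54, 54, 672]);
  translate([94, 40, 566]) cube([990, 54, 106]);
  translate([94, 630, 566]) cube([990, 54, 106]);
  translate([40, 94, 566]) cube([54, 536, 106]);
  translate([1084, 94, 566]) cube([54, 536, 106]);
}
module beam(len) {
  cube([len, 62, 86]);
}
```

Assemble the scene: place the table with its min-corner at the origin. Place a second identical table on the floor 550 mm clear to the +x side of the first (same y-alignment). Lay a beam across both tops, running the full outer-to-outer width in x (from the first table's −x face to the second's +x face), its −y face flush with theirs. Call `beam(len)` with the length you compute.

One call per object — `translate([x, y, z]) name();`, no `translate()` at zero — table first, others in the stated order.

table();
translate([1728, 0, 0]) table();
translate([0, 0, 705]) beam(2906);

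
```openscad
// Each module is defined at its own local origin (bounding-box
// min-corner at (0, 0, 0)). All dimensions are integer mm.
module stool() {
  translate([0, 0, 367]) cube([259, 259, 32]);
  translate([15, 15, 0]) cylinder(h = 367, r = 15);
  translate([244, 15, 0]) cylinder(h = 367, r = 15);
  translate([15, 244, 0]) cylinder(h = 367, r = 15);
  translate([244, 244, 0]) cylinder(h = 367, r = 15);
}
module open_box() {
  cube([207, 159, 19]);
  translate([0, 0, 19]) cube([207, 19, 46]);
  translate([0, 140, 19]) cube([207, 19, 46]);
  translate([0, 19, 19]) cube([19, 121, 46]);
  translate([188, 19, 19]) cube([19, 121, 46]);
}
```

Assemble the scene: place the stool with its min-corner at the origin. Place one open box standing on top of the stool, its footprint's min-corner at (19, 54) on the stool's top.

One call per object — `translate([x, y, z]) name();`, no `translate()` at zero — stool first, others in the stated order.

stool();
translate([19, 54, 399]) open_box();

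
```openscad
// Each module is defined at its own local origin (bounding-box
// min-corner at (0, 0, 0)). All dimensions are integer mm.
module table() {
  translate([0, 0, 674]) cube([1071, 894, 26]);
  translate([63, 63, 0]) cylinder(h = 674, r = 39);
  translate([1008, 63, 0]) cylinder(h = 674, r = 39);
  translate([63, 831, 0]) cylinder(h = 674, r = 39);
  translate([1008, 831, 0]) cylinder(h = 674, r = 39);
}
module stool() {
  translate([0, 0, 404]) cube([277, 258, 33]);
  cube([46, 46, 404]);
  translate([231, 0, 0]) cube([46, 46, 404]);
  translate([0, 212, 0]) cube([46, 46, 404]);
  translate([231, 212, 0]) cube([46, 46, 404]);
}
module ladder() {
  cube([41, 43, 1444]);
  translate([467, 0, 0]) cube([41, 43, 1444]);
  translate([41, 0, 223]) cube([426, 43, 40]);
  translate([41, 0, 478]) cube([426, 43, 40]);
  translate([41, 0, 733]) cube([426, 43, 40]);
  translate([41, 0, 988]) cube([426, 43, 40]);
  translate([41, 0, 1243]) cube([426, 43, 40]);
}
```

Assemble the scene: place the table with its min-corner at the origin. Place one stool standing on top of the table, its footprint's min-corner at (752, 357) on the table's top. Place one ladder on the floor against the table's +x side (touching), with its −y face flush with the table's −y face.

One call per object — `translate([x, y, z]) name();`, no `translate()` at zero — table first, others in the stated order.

table();
translate([752, 357, 700]) stool();
translate([1071, 0, 0]) ladder();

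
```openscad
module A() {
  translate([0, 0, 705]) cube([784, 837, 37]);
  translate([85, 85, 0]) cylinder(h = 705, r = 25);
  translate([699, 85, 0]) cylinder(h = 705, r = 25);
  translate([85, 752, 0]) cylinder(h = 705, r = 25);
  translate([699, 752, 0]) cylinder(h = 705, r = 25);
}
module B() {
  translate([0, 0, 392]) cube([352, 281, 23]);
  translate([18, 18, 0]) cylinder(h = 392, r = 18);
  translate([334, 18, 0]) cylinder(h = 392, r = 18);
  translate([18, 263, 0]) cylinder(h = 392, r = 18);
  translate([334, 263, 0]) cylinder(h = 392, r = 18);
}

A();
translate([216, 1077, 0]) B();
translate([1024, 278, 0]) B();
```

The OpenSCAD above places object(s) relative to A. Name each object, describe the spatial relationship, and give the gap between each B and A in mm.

A is a table. B is a stool. Two stools sit around the table at the +y, +x sides. The gap between each stool and the table is 240 mm.

Each stool's nearest face is 240 mm from the table's bounding box.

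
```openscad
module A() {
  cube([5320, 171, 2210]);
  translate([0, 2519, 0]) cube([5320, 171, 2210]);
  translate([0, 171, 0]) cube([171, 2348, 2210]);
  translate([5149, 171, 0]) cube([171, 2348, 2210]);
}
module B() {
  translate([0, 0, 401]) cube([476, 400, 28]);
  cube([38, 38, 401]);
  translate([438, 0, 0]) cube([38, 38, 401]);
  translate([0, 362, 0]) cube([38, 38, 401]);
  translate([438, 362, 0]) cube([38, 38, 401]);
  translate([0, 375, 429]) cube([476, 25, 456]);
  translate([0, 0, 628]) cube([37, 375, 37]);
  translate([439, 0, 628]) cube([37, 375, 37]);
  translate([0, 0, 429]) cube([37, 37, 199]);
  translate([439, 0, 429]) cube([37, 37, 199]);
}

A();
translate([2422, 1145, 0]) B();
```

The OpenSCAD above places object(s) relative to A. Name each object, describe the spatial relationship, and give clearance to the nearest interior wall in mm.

A is a house frame. B is a chair. The chair sits inside the house frame, centred. The clearance to the nearest interior wall is 974 mm.

Clearances: x = 2251, y = 974; minimum 974 mm.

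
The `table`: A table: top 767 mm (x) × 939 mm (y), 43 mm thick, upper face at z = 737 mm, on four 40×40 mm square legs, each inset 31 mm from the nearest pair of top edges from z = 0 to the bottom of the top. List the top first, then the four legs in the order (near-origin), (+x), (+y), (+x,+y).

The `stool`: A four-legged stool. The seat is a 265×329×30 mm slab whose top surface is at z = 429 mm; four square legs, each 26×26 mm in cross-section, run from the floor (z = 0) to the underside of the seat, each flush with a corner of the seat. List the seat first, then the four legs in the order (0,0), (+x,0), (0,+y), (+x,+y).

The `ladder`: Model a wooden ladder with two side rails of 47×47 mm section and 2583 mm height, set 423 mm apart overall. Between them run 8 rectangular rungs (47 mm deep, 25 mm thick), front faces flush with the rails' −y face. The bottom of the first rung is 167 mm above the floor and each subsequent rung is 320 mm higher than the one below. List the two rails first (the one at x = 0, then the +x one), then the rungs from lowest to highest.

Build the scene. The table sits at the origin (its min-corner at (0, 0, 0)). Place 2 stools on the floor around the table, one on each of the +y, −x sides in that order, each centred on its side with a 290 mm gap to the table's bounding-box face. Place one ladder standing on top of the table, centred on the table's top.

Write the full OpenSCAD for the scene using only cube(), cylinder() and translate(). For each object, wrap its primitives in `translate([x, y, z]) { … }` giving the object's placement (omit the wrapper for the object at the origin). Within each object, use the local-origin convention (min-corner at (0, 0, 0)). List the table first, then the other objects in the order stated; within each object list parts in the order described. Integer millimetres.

translate([0, 0, 694]) cube([767, 939, 43]);
translate([31, 31, 0]) cube([40, 40, 694]);
translate([696, 31, 0]) cube([40, 40, 694]);
translate([31, 868, 0]) cube([40, 40, 694]);
translate([696, 868, 0]) cube([40, 40, 694]);
translate([251, 1229, 0]) {
  translate([0, 0, 399]) cube([265, 329, 30]);
  cube([26, 26, 399]);
  translate([239, 0, 0]) cube([26, 26, 399]);
  translate([0, 303, 0]) cube([26, 26, 399]);
  translate([239, 303, 0]) cube([26, 26, 399]);
}
translate([-555, 305, 0]) {
  translate([0, 0, 399]) cube([265, 329, 30]);
  cube([26, 26, 399]);
  translate([239, 0, 0]) cube([26, 26, 399]);
  translate([0, 303, 0]) cube([26, 26, 399]);
  translate([239, 303, 0]) cube([26, 26, 399]);
}
translate([172, 446, 737]) {
  cube([47, 47, 2583]);
  translate([376, 0, 0]) cube([47, 47, 2583]);
  translate([47, 0, 167]) cube([329, 47, 25]);
  translate([47, 0, 487]) cube([329, 47, 25]);
  translate([47, 0, 807]) cube([329, 47, 25]);
  translate([47, 0, 1127]) cube([329, 47, 25]);
  translate([47, 0, 1447]) cube([329, 47, 25]);
  translate([47, 0, 1767]) cube([329, 47, 25]);
  translate([47, 0, 2087]) cube([329, 47, 25]);
  translate([47, 0, 2407]) cube([329, 47, 25]);
}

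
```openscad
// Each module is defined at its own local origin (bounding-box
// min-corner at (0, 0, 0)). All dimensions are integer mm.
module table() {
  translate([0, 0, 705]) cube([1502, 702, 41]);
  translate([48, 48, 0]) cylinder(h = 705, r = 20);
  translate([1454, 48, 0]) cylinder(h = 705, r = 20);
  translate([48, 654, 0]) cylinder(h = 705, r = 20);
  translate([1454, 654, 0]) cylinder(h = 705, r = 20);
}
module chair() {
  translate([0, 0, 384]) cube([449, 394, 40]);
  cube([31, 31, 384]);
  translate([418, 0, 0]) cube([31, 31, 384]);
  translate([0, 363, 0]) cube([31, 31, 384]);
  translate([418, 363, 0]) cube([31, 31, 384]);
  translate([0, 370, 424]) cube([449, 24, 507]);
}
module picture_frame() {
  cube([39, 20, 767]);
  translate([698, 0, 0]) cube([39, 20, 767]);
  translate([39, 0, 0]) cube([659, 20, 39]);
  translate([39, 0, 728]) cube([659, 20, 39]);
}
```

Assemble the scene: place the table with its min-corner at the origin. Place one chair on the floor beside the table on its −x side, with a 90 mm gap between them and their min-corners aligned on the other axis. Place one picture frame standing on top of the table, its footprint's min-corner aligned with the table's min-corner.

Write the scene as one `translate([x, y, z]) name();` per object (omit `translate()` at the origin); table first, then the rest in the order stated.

table();
translate([-539, 0, 0]) chair();
translate([0, 0, 746]) picture_frame();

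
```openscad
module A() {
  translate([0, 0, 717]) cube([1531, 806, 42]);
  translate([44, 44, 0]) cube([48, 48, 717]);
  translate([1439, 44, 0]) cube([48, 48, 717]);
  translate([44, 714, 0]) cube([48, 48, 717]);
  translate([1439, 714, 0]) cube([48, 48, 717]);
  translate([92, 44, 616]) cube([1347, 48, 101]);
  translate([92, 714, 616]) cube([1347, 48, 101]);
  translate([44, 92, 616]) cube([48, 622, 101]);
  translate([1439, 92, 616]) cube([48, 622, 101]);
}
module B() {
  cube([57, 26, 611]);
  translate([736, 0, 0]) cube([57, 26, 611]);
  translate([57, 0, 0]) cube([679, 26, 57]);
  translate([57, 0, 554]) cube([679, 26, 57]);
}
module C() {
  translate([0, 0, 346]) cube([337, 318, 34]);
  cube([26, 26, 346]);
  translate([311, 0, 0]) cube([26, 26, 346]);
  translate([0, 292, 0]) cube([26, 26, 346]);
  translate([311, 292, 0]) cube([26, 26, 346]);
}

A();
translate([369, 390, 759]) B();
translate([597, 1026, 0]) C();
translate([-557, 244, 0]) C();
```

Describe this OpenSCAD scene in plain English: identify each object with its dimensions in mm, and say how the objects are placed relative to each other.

A is a table: top 1531 mm (x) × 806 mm (y), 42 mm thick, upper face at z = 759 mm, on four 48×48 mm square legs, each inset 44 mm from the nearest pair of top edges, running from z = 0 to the bottom of the top. Four apron rails, 48 mm thick and 101 mm tall, run between adjacent legs with their top edges flush with the underside of the top and their outer faces flush with the legs' outer faces.

B is a picture frame with a 679×497 mm rectangular opening (x by z) and a uniform 57 mm border on every side. Frame depth is 26 mm along y. It is built from two vertical stiles running the full outside height and two horizontal rails spanning the gap between the stiles.

C is a four-legged stool. The seat is 337×318 mm, 34 mm thick, top at z = 380 mm. It stands on four square legs, each 26×26 mm in cross-section, from z = 0 to the seat underside, each flush with a corner of the seat.

The picture frame is on top of the table, centred. Two stools sit around the table at the +y, −x sides.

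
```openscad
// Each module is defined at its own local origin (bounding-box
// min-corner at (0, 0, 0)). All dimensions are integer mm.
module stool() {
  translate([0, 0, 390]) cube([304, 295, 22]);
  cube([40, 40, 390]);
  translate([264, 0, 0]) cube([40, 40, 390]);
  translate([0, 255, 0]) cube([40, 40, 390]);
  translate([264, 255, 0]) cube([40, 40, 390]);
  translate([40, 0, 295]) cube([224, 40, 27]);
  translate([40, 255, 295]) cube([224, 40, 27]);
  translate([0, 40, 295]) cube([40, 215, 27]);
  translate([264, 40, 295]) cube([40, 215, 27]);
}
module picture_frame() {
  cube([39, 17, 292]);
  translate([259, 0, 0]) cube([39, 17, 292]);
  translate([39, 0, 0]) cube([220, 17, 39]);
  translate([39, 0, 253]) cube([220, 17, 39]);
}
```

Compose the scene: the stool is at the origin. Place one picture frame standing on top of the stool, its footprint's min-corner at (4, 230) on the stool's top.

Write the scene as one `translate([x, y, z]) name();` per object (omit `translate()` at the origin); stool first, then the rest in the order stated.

stool();
translate([4, 230, 412]) picture_frame();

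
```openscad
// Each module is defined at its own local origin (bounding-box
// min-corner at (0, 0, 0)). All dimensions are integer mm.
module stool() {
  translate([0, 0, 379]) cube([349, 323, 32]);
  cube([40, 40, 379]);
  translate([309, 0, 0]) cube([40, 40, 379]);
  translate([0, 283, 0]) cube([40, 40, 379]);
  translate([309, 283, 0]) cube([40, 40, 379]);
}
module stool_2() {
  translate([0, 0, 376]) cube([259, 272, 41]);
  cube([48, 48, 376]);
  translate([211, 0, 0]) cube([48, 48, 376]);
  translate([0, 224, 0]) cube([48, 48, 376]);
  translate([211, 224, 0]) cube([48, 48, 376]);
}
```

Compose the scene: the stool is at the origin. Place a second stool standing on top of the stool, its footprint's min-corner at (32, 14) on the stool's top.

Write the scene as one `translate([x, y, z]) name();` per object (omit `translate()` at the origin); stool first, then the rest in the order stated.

stool();
translate([32, 14, 411]) stool_2();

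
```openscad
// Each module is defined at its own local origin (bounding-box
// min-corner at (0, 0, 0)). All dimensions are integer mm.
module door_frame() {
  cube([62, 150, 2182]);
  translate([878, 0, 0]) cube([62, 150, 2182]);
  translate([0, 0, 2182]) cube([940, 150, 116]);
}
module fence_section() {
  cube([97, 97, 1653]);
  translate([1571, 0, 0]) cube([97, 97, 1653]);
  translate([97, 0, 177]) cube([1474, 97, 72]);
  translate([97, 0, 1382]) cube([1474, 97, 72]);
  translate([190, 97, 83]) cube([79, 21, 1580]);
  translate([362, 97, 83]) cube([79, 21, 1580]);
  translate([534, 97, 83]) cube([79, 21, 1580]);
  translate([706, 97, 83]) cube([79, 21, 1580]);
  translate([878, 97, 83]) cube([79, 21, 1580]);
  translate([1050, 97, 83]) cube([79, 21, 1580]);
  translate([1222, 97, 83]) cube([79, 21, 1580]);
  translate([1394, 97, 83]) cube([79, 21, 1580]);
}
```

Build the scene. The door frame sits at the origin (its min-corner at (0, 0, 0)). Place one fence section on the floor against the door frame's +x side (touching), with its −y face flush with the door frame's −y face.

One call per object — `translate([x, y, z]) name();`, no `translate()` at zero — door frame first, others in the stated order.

door_frame();
translate([940, 0, 0]) fence_section();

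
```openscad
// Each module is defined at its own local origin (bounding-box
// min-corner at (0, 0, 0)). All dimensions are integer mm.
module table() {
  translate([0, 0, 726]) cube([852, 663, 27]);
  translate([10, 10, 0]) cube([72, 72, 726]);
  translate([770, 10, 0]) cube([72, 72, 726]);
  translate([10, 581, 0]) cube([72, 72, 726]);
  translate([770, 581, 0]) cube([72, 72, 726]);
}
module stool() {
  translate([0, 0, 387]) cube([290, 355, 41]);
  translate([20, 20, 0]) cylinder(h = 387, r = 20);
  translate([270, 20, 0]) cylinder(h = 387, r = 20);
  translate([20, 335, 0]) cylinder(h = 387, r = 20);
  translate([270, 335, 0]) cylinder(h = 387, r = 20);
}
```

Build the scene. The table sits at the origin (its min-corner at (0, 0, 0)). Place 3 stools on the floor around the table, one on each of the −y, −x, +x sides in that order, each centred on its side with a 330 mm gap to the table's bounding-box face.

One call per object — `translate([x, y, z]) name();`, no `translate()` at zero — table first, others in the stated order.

table();
translate([281, -685, 0]) stool();
translate([-620, 154, 0]) stool();
translate([1182, 154, 0]) stool();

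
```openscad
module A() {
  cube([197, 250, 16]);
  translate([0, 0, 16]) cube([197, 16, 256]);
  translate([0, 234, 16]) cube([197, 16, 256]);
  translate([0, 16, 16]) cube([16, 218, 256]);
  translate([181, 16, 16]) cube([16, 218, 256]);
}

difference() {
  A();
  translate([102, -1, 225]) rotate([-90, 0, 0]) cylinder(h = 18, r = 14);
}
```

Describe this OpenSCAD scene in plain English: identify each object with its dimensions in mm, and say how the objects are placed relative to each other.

A is an open storage box with external size 197×250×272 mm and wall thickness 16 mm (the base is also 16 mm thick). The base covers the whole footprint; the four walls stand on the base, with the y-facing walls full-width and the x-facing walls fitting between their inner faces.

The open box has a circular hole of radius 14 mm through its front wall, centred at (x = 102, z = 225).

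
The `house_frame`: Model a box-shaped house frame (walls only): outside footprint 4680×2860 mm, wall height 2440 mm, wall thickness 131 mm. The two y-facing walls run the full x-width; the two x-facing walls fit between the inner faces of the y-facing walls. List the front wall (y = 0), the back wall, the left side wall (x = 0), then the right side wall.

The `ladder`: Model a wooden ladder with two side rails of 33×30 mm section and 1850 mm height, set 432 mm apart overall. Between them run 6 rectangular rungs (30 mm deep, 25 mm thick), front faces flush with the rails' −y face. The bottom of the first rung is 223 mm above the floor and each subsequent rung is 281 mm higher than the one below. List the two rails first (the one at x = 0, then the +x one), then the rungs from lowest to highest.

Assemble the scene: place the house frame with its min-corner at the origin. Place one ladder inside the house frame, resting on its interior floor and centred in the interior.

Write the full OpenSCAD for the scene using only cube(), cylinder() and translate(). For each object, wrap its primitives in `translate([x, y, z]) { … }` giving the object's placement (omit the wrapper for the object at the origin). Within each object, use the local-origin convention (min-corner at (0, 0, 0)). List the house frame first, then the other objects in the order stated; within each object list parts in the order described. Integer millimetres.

cube([4680, 131, 2440]);
translate([0, 2729, 0]) cube([4680, 131, 2440]);
translate([0, 131, 0]) cube([131, 2598, 2440]);
translate([4549, 131, 0]) cube([131, 2598, 2440]);
translate([2124, 1415, 0]) {
  cube([33, 30, 1850]);
  translate([399, 0, 0]) cube([33, 30, 1850]);
  translate([33, 0, 223]) cube([366, 30, 25]);
  translate([33, 0, 504]) cube([366, 30, 25]);
  translate([33, 0, 785]) cube([366, 30, 25]);
  translate([33, 0, 1066]) cube([366, 30, 25]);
  translate([33, 0, 1347]) cube([366, 30, 25]);
  translate([33, 0, 1628]) cube([366, 30, 25]);
}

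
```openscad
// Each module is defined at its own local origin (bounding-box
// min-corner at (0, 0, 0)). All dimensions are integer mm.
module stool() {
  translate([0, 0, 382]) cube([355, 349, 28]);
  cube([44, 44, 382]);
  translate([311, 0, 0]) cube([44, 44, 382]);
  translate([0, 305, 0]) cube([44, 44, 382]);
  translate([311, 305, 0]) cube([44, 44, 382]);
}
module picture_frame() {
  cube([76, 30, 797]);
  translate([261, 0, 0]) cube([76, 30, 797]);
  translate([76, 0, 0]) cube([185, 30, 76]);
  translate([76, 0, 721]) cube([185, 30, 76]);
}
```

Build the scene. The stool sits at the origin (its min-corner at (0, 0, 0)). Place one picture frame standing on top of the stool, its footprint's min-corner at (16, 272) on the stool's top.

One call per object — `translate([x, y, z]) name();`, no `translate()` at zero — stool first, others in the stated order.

stool();
translate([16, 272, 410]) picture_frame();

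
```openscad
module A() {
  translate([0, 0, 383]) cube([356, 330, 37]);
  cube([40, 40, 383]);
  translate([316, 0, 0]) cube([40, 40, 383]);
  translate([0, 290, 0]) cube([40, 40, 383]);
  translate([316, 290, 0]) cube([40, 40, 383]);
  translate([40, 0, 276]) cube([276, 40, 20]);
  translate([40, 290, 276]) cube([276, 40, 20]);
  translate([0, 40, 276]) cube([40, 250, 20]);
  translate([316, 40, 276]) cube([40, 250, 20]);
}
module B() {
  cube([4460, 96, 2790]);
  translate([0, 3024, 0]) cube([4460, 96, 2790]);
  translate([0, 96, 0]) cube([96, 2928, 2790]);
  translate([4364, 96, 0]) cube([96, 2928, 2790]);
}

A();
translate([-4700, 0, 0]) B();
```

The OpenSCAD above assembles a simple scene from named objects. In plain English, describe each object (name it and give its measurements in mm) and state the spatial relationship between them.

A is a simple wooden stool: a rectangular seat 356 mm (x) by 330 mm (y), 37 mm thick, top face at z = 420 mm, on four square legs, each 40×40 mm in cross-section. The legs rest on z = 0, each flush with a corner of the seat. Four stretchers, 40 mm wide and 20 mm tall, connect adjacent legs with their undersides at z = 276 mm, each running between the inner faces of the legs it joins and aligned with the legs' outer faces on the other axis.

B is a box-shaped house frame (walls only): outside footprint 4460×3120 mm, wall height 2790 mm, wall thickness 96 mm. The two y-facing walls run the full x-width; the two x-facing walls fit between the inner faces of the y-facing walls.

The house frame is on the floor beside the stool on its −x side.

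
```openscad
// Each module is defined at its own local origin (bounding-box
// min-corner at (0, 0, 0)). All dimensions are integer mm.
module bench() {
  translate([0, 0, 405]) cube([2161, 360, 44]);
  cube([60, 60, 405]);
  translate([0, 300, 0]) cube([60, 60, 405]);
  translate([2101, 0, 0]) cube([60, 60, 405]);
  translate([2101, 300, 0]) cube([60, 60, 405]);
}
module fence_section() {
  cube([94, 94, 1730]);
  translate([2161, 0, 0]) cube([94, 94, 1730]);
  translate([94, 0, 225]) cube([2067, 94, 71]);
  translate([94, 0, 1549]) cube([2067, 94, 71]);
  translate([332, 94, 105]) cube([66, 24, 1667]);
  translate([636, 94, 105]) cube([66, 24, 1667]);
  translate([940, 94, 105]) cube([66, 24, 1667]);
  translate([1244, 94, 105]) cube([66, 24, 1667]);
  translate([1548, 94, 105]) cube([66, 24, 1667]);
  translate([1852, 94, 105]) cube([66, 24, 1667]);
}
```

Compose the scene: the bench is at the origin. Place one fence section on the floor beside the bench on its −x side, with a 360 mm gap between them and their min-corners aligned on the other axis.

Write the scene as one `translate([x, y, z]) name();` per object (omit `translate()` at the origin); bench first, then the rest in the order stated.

bench();
translate([-2615, 0, 0]) fence_section();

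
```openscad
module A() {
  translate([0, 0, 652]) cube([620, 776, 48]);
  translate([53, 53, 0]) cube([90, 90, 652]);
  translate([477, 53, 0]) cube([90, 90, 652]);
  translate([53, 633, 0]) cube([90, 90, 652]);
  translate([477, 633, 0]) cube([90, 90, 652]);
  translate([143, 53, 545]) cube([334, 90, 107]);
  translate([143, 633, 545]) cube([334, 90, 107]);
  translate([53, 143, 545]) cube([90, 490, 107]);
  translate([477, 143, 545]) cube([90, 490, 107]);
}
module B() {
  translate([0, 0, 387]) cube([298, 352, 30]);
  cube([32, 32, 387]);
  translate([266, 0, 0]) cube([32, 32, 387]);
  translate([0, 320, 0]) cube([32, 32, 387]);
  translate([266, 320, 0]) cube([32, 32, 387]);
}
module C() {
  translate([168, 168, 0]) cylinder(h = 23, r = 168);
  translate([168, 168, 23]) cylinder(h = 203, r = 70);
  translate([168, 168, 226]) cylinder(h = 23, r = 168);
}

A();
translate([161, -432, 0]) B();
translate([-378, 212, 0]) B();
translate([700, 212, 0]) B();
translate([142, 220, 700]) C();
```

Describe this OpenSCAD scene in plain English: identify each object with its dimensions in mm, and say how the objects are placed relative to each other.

A is a table: top 620 mm (x) × 776 mm (y), 48 mm thick, upper face at z = 700 mm, on four 90×90 mm square legs, each inset 53 mm from the nearest pair of top edges, running from z = 0 to the bottom of the top. Four apron rails, 90 mm thick and 107 mm tall, run between adjacent legs with their top edges flush with the underside of the top and their outer faces flush with the legs' outer faces.

B is a simple wooden stool: a rectangular seat 298 mm (x) by 352 mm (y), 30 mm thick, top face at z = 417 mm, on four square legs, each 32×32 mm in cross-section. The legs rest on z = 0, each flush with a corner of the seat.

C is a spool: two coaxial disc flanges of radius 168 mm and thickness 23 mm, joined by a core cylinder of radius 70 mm and height 203 mm. The lower flange rests on z = 0 and the three cylinders share a vertical axis.

Three stools sit around the table at the −y, −x, +x sides. The spool is on top of the table, centred.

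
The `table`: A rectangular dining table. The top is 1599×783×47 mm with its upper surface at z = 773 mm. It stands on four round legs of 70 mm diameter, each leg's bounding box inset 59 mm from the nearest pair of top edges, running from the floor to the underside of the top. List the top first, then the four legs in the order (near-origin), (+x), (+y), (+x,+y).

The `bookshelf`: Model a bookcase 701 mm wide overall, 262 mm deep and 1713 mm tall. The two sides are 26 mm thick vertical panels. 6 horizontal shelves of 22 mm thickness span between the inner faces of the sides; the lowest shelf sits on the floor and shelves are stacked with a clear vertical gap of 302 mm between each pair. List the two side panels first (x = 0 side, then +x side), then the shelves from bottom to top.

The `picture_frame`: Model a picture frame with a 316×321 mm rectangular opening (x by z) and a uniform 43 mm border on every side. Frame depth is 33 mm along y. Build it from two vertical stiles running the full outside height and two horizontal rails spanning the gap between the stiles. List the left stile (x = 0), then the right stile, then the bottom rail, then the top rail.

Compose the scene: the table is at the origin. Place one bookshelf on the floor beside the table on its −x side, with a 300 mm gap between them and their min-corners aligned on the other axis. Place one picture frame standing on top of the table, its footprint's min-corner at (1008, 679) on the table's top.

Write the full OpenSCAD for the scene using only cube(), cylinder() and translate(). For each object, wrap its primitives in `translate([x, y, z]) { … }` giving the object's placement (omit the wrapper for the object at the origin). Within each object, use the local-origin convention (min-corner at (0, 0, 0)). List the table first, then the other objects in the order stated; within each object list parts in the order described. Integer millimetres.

translate([0, 0, 726]) cube([1599, 783, 47]);
translate([94, 94, 0]) cylinder(h = 726, r = 35);
translate([1505, 94, 0]) cylinder(h = 726, r = 35);
translate([94, 689, 0]) cylinder(h = 726, r = 35);
translate([1505, 689, 0]) cylinder(h = 726, r = 35);
translate([-1001, 0, 0]) {
  cube([26, 262, 1713]);
  translate([675, 0, 0]) cube([26, 262, 1713]);
  translate([26, 0, 0]) cube([649, 262, 22]);
  translate([26, 0, 324]) cube([649, 262, 22]);
  translate([26, 0, 648]) cube([649, 262, 22]);
  translate([26, 0, 972]) cube([649, 262, 22]);
  translate([26, 0, 1296]) cube([649, 262, 22]);
  translate([26, 0, 1620]) cube([649, 262, 22]);
}
translate([1008, 679, 773]) {
  cube([43, 33, 407]);
  translate([359, 0, 0]) cube([43, 33, 407]);
  translate([43, 0, 0]) cube([316, 33, 43]);
  translate([43, 0, 364]) cube([316, 33, 43]);
}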